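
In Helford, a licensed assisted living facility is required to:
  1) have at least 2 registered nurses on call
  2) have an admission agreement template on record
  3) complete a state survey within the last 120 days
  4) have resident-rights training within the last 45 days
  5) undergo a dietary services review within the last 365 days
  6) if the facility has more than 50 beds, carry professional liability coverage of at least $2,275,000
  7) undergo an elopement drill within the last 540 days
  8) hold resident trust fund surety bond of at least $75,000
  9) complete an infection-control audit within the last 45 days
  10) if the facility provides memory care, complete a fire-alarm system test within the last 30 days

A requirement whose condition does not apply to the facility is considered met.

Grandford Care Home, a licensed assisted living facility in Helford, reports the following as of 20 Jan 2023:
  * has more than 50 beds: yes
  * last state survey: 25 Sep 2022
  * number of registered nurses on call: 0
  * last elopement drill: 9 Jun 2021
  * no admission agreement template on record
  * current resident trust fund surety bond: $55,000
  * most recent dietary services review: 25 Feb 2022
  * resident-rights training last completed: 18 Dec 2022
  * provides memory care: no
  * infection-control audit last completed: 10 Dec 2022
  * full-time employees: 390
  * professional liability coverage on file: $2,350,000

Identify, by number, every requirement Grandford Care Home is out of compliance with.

1. registered nurses on call 0 < 2 → not met
2. admission agreement template absent → not met
3. state survey 117 days ago vs limit 120 → met
4. resident-rights training 33 days ago vs limit 45 → met
5. dietary services review 329 days ago vs limit 365 → met
6. condition 'has more than 50 beds' holds; professional liability coverage $2,350,000 ≥ $2,275,000 → met
7. elopement drill 590 days ago vs limit 540 → not met
8. resident trust fund surety bond $55,000 < $75,000 → not met
9. infection-control audit 41 days ago vs limit 45 → met
10. condition 'provides memory care' does not hold → requirement n/a → met
Not met: 1, 2, 7, 8

1, 2, 7, 8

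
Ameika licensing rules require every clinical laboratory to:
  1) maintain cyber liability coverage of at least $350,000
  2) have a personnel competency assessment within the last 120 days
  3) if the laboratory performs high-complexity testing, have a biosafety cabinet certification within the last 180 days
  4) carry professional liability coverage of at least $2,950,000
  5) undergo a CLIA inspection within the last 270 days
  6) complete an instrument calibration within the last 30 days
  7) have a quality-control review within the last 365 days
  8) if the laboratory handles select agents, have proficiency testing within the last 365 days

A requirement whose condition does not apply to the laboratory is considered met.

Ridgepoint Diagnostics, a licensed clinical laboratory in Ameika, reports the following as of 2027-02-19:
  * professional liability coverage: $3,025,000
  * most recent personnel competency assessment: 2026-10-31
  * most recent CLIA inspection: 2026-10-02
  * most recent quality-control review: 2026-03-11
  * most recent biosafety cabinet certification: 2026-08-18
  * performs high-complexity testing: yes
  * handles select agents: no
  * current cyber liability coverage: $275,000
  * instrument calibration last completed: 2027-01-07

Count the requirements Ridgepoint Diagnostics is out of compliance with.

1. cyber liability coverage $275,000 < $350,000 → not met
2. personnel competency assessment 111 days ago vs limit 120 → met
3. condition 'performs high-complexity testing' holds; biosafety cabinet certification 185 days ago vs limit 180 → not met
4. professional liability coverage $3,025,000 ≥ $2,950,000 → met
5. CLIA inspection 140 days ago vs limit 270 → met
6. instrument calibration 43 days ago vs limit 30 → not met
7. quality-control review 345 days ago vs limit 365 → met
8. condition 'handles select agents' does not hold → requirement n/a → met
Not met: 3 of 8

3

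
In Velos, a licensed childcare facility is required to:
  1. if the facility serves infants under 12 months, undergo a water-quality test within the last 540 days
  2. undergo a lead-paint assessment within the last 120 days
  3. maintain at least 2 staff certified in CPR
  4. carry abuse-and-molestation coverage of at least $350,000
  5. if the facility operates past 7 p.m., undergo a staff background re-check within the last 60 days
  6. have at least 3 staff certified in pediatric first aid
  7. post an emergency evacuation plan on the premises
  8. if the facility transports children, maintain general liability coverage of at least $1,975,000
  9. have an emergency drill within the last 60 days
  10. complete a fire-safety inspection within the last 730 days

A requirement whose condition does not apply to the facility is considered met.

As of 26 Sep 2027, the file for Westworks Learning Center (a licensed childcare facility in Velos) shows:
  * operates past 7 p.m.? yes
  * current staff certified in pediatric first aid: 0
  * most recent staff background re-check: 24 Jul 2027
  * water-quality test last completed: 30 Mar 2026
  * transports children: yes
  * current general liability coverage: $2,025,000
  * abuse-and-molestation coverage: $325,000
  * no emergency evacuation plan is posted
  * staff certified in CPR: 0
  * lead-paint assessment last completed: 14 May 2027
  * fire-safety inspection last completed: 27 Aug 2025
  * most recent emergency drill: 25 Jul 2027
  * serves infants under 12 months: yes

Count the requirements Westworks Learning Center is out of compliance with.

1. condition 'serves infants under 12 months' holds; water-quality test 545 days ago vs limit 540 → not met
2. lead-paint assessment 135 days ago vs limit 120 → not met
3. staff certified in CPR 0 < 2 → not met
4. abuse-and-molestation coverage $325,000 < $350,000 → not met
5. condition 'operates past 7 p.m.' holds; staff background re-check 64 days ago vs limit 60 → not met
6. staff certified in pediatric first aid 0 < 3 → not met
7. emergency evacuation plan absent → not met
8. condition 'transports children' holds; general liability coverage $2,025,000 ≥ $1,975,000 → met
9. emergency drill 63 days ago vs limit 60 → not met
10. fire-safety inspection 760 days ago vs limit 730 → not met
Not met: 9 of 10

9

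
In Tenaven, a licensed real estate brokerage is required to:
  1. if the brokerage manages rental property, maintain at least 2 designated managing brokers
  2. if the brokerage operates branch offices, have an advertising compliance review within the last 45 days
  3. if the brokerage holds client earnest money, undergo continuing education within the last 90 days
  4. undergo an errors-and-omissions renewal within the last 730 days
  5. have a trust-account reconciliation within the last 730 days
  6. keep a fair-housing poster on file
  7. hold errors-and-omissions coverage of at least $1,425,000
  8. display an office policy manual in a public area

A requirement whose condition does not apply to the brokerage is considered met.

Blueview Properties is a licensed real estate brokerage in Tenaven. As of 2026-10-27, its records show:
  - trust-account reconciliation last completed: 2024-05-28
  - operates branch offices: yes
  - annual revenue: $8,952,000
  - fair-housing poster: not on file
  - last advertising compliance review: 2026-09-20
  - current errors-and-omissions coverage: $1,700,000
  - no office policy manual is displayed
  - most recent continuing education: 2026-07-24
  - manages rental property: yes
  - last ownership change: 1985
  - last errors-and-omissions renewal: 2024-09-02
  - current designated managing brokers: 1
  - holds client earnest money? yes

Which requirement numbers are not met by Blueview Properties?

1, 3, 4, 5, 6, 8

1. condition 'manages rental property' holds; designated managing brokers 1 < 2 → not met
2. condition 'operates branch offices' holds; advertising compliance review 37 days ago vs limit 45 → met
3. condition 'holds client earnest money' holds; continuing education 95 days ago vs limit 90 → not met
4. errors-and-omissions renewal 785 days ago vs limit 730 → not met
5. trust-account reconciliation 882 days ago vs limit 730 → not met
6. fair-housing poster absent → not met
7. errors-and-omissions coverage $1,700,000 ≥ $1,425,000 → met
8. office policy manual absent → not met
Not met: 1, 3, 4, 5, 6, 8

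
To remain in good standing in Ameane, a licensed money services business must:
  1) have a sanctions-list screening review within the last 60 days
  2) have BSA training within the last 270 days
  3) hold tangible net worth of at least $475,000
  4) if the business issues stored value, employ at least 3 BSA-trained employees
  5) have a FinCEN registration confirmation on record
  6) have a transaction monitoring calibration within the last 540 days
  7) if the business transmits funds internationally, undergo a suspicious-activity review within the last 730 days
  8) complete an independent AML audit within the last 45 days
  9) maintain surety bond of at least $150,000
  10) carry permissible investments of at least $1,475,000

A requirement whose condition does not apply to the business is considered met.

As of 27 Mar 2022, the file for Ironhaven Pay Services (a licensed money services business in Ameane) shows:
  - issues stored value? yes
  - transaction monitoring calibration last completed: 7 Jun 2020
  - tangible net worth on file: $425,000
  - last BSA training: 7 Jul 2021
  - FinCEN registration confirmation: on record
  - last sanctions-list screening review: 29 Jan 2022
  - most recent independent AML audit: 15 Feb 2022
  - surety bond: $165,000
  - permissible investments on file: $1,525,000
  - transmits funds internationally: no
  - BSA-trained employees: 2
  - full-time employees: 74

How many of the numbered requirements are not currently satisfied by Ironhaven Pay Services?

1. sanctions-list screening review 57 days ago vs limit 60 → met
2. BSA training 263 days ago vs limit 270 → met
3. tangible net worth $425,000 < $475,000 → not met
4. condition 'issues stored value' holds; BSA-trained employees 2 < 3 → not met
5. FinCEN registration confirmation present → met
6. transaction monitoring calibration 658 days ago vs limit 540 → not met
7. condition 'transmits funds internationally' does not hold → requirement n/a → met
8. independent AML audit 40 days ago vs limit 45 → met
9. surety bond $165,000 ≥ $150,000 → met
10. permissible investments $1,525,000 ≥ $1,475,000 → met
Not met: 3 of 10

3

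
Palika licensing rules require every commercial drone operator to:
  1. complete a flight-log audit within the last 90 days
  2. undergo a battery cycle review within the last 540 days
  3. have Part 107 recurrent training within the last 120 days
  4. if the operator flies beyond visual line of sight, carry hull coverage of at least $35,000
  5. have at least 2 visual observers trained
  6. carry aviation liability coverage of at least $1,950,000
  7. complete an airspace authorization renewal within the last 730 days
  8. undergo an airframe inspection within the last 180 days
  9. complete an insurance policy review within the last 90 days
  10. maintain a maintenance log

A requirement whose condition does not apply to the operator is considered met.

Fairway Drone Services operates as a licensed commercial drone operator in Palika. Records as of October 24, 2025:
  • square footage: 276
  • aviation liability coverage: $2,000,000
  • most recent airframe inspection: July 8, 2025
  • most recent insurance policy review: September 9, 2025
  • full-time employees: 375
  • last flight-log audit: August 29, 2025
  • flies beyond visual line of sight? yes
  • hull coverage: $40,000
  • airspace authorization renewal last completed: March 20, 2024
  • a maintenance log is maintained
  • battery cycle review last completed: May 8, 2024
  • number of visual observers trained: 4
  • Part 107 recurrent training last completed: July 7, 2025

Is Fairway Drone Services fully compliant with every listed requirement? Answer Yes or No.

Yes

1. flight-log audit 56 days ago vs limit 90 → met
2. battery cycle review 534 days ago vs limit 540 → met
3. Part 107 recurrent training 109 days ago vs limit 120 → met
4. condition 'flies beyond visual line of sight' holds; hull coverage $40,000 ≥ $35,000 → met
5. visual observers trained 4 ≥ 2 → met
6. aviation liability coverage $2,000,000 ≥ $1,950,000 → met
7. airspace authorization renewal 583 days ago vs limit 730 → met
8. airframe inspection 108 days ago vs limit 180 → met
9. insurance policy review 45 days ago vs limit 90 → met
10. maintenance log present → met
All met.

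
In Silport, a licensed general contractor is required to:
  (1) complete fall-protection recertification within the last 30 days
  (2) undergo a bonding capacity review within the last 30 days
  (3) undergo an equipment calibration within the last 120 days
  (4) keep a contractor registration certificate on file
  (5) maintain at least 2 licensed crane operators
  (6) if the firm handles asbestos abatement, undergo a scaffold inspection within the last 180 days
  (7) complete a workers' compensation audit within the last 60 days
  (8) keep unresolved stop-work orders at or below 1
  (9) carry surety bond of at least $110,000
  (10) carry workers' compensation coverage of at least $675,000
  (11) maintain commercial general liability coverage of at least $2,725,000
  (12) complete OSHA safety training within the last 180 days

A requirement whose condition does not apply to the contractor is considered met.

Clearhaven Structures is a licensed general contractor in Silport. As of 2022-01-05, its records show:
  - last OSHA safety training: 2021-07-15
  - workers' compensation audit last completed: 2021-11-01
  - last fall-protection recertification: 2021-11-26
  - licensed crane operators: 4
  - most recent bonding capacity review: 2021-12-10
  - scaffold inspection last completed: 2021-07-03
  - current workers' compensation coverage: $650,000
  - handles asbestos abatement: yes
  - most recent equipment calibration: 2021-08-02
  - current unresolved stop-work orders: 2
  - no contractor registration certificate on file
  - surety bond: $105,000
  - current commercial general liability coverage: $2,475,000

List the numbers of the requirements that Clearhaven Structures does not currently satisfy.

1, 3, 4, 6, 7, 8, 9, 10, 11

1. fall-protection recertification 40 days ago vs limit 30 → not met
2. bonding capacity review 26 days ago vs limit 30 → met
3. equipment calibration 156 days ago vs limit 120 → not met
4. contractor registration certificate absent → not met
5. licensed crane operators 4 ≥ 2 → met
6. condition 'handles asbestos abatement' holds; scaffold inspection 186 days ago vs limit 180 → not met
7. workers' compensation audit 65 days ago vs limit 60 → not met
8. unresolved stop-work orders 2 > 1 → not met
9. surety bond $105,000 < $110,000 → not met
10. workers' compensation coverage $650,000 < $675,000 → not met
11. commercial general liability coverage $2,475,000 < $2,725,000 → not met
12. OSHA safety training 174 days ago vs limit 180 → met
Not met: 1, 3, 4, 6, 7, 8, 9, 10, 11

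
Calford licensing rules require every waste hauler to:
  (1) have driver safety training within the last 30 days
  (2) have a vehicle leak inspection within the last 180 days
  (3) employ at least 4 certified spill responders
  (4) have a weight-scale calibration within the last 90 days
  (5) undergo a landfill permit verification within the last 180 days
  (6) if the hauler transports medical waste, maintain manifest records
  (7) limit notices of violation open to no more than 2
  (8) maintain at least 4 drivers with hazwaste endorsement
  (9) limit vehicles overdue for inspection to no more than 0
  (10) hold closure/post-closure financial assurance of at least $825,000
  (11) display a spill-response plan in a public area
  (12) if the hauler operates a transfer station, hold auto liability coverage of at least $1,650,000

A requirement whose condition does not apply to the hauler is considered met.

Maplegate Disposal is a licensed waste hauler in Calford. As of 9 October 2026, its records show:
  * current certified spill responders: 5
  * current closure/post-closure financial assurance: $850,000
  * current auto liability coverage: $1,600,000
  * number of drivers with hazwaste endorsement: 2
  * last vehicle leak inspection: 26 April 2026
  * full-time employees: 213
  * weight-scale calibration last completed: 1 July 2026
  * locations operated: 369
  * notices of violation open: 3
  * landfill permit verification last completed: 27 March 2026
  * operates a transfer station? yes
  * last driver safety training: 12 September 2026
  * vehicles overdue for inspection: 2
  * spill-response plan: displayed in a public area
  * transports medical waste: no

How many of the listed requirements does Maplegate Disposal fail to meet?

6

1. driver safety training 27 days ago vs limit 30 → met
2. vehicle leak inspection 166 days ago vs limit 180 → met
3. certified spill responders 5 ≥ 4 → met
4. weight-scale calibration 100 days ago vs limit 90 → not met
5. landfill permit verification 196 days ago vs limit 180 → not met
6. condition 'transports medical waste' does not hold → requirement n/a → met
7. notices of violation open 3 > 2 → not met
8. drivers with hazwaste endorsement 2 < 4 → not met
9. vehicles overdue for inspection 2 > 0 → not met
10. closure/post-closure financial assurance $850,000 ≥ $825,000 → met
11. spill-response plan present → met
12. condition 'operates a transfer station' holds; auto liability coverage $1,600,000 < $1,650,000 → not met
Not met: 6 of 12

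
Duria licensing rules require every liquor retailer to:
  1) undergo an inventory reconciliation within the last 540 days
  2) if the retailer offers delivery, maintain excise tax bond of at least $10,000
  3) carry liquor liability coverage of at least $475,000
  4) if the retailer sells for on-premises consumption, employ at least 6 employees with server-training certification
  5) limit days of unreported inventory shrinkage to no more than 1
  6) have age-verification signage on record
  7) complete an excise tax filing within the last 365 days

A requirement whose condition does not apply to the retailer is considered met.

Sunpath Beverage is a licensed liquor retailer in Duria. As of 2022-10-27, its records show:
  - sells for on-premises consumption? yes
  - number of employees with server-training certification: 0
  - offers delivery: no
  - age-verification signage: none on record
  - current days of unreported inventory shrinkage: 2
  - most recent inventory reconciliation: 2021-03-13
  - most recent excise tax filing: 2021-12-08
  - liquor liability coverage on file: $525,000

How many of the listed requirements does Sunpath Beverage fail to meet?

1. inventory reconciliation 593 days ago vs limit 540 → not met
2. condition 'offers delivery' does not hold → requirement n/a → met
3. liquor liability coverage $525,000 ≥ $475,000 → met
4. condition 'sells for on-premises consumption' holds; employees with server-training certification 0 < 6 → not met
5. days of unreported inventory shrinkage 2 > 1 → not met
6. age-verification signage absent → not met
7. excise tax filing 323 days ago vs limit 365 → met
Not met: 4 of 7

4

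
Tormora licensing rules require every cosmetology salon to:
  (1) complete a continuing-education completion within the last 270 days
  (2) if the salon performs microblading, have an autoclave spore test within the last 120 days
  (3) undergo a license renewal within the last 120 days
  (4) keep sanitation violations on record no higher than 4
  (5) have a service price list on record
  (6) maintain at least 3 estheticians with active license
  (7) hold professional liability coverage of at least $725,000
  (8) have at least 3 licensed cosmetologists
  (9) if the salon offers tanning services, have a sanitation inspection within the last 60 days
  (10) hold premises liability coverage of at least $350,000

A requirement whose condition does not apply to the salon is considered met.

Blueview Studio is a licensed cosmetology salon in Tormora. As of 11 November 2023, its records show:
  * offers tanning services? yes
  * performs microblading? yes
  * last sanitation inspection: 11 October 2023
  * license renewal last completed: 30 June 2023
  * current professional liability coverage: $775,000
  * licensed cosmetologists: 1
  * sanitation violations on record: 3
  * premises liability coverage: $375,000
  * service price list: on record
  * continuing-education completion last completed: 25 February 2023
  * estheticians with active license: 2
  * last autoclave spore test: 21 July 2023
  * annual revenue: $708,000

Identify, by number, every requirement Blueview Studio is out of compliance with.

3, 6, 8

1. continuing-education completion 259 days ago vs limit 270 → met
2. condition 'performs microblading' holds; autoclave spore test 113 days ago vs limit 120 → met
3. license renewal 134 days ago vs limit 120 → not met
4. sanitation violations on record 3 ≤ 4 → met
5. service price list present → met
6. estheticians with active license 2 < 3 → not met
7. professional liability coverage $775,000 ≥ $725,000 → met
8. licensed cosmetologists 1 < 3 → not met
9. condition 'offers tanning services' holds; sanitation inspection 31 days ago vs limit 60 → met
10. premises liability coverage $375,000 ≥ $350,000 → met
Not met: 3, 6, 8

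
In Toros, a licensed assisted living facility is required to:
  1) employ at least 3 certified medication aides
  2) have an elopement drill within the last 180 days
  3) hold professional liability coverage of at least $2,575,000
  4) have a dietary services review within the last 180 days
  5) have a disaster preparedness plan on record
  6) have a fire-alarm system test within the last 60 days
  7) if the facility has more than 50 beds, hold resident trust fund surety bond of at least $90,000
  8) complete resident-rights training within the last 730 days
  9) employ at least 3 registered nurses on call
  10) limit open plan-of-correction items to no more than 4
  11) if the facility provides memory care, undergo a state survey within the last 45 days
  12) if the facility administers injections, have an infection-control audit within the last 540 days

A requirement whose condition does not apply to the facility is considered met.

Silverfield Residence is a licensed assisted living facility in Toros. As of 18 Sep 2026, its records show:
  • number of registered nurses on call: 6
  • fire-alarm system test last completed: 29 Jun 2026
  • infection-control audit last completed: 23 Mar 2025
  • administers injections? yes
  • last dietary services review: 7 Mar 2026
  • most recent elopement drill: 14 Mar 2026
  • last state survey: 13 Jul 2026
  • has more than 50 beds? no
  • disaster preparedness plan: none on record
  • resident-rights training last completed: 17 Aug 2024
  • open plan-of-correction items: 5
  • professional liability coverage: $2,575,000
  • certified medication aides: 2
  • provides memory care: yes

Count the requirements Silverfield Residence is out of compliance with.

9

1. certified medication aides 2 < 3 → not met
2. elopement drill 188 days ago vs limit 180 → not met
3. professional liability coverage $2,575,000 ≥ $2,575,000 → met
4. dietary services review 195 days ago vs limit 180 → not met
5. disaster preparedness plan absent → not met
6. fire-alarm system test 81 days ago vs limit 60 → not met
7. condition 'has more than 50 beds' does not hold → requirement n/a → met
8. resident-rights training 762 days ago vs limit 730 → not met
9. registered nurses on call 6 ≥ 3 → met
10. open plan-of-correction items 5 > 4 → not met
11. condition 'provides memory care' holds; state survey 67 days ago vs limit 45 → not met
12. condition 'administers injections' holds; infection-control audit 544 days ago vs limit 540 → not met
Not met: 9 of 12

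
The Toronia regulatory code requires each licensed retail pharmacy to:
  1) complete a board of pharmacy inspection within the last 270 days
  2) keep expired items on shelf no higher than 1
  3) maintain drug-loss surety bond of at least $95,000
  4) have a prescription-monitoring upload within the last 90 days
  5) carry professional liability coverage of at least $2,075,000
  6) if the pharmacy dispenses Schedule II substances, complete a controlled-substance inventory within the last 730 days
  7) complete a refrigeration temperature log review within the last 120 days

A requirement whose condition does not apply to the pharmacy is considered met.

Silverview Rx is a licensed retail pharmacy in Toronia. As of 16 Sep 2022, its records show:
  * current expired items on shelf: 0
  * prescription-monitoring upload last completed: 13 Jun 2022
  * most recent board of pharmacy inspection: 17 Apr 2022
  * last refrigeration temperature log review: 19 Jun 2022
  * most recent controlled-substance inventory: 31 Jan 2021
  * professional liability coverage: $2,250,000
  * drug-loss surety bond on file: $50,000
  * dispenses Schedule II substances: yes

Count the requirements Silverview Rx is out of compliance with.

2

1. board of pharmacy inspection 152 days ago vs limit 270 → met
2. expired items on shelf 0 ≤ 1 → met
3. drug-loss surety bond $50,000 < $95,000 → not met
4. prescription-monitoring upload 95 days ago vs limit 90 → not met
5. professional liability coverage $2,250,000 ≥ $2,075,000 → met
6. condition 'dispenses Schedule II substances' holds; controlled-substance inventory 593 days ago vs limit 730 → met
7. refrigeration temperature log review 89 days ago vs limit 120 → met
Not met: 2 of 7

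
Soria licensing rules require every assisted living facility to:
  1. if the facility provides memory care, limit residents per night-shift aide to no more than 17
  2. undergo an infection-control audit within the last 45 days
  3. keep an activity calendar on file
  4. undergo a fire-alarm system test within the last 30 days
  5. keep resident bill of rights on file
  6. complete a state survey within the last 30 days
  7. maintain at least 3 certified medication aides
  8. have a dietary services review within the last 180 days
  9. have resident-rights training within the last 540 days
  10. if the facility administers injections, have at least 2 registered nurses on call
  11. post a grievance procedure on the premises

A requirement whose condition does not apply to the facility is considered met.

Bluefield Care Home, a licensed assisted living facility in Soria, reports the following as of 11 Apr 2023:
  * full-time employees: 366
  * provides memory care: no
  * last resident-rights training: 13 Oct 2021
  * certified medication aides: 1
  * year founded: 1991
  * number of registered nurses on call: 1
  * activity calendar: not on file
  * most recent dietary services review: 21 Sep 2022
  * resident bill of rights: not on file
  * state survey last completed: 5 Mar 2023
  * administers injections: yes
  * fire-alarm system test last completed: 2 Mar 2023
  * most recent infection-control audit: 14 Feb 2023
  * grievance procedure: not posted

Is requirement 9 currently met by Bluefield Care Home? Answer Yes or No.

No

9. resident-rights training 545 days ago vs limit 540 → not met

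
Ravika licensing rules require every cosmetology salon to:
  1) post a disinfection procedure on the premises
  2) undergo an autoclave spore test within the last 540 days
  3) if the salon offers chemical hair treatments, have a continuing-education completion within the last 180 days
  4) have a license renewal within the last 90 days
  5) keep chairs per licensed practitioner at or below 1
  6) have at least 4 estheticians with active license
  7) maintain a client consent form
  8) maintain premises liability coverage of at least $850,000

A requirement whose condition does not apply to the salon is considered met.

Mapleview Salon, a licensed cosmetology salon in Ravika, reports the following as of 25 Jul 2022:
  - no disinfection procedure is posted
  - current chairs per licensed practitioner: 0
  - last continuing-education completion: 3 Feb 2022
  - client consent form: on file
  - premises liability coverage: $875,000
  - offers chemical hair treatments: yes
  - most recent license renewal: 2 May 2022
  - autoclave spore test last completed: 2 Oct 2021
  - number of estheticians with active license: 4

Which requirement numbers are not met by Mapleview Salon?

1

1. disinfection procedure absent → not met
2. autoclave spore test 296 days ago vs limit 540 → met
3. condition 'offers chemical hair treatments' holds; continuing-education completion 172 days ago vs limit 180 → met
4. license renewal 84 days ago vs limit 90 → met
5. chairs per licensed practitioner 0 ≤ 1 → met
6. estheticians with active license 4 ≥ 4 → met
7. client consent form present → met
8. premises liability coverage $875,000 ≥ $850,000 → met
Not met: 1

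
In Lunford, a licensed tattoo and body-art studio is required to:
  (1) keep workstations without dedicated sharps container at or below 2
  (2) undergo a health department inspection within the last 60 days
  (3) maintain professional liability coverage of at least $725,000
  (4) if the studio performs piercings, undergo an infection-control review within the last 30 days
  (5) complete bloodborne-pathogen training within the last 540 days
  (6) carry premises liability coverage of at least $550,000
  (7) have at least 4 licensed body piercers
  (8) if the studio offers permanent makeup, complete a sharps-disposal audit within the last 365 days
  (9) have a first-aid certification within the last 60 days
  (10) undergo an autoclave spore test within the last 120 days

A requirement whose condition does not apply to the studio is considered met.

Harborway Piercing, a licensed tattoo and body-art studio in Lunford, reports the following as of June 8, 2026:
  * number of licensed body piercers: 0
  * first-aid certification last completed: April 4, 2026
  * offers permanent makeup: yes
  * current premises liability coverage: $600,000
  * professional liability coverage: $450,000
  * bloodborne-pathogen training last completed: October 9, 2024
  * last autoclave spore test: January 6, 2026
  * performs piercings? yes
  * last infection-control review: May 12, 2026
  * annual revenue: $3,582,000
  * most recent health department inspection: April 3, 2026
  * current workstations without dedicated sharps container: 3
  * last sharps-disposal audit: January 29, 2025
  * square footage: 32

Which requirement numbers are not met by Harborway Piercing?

1, 2, 3, 5, 7, 8, 9, 10

1. workstations without dedicated sharps container 3 > 2 → not met
2. health department inspection 66 days ago vs limit 60 → not met
3. professional liability coverage $450,000 < $725,000 → not met
4. condition 'performs piercings' holds; infection-control review 27 days ago vs limit 30 → met
5. bloodborne-pathogen training 607 days ago vs limit 540 → not met
6. premises liability coverage $600,000 ≥ $550,000 → met
7. licensed body piercers 0 < 4 → not met
8. condition 'offers permanent makeup' holds; sharps-disposal audit 495 days ago vs limit 365 → not met
9. first-aid certification 65 days ago vs limit 60 → not met
10. autoclave spore test 153 days ago vs limit 120 → not met
Not met: 1, 2, 3, 5, 7, 8, 9, 10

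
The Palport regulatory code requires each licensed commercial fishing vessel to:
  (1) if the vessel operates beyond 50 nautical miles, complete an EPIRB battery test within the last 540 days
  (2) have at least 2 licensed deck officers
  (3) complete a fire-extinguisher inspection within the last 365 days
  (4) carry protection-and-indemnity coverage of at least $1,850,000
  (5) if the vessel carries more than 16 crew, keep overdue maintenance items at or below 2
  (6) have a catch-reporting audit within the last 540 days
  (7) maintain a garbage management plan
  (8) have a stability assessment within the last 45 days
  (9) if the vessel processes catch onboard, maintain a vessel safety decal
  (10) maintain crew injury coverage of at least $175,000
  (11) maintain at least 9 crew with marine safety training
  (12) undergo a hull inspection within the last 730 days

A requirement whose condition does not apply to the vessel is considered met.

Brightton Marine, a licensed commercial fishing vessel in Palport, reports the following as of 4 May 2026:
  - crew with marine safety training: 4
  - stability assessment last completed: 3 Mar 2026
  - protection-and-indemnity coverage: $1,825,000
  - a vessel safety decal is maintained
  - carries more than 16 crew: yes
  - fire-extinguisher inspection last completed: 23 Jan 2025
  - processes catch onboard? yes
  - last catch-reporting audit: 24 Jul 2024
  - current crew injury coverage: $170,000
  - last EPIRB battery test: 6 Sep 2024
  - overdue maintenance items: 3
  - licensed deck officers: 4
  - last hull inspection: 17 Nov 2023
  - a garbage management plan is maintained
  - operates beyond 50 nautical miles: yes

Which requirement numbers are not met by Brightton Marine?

1, 3, 4, 5, 6, 8, 10, 11, 12

1. condition 'operates beyond 50 nautical miles' holds; EPIRB battery test 605 days ago vs limit 540 → not met
2. licensed deck officers 4 ≥ 2 → met
3. fire-extinguisher inspection 466 days ago vs limit 365 → not met
4. protection-and-indemnity coverage $1,825,000 < $1,850,000 → not met
5. condition 'carries more than 16 crew' holds; overdue maintenance items 3 > 2 → not met
6. catch-reporting audit 649 days ago vs limit 540 → not met
7. garbage management plan present → met
8. stability assessment 62 days ago vs limit 45 → not met
9. condition 'processes catch onboard' holds; vessel safety decal present → met
10. crew injury coverage $170,000 < $175,000 → not met
11. crew with marine safety training 4 < 9 → not met
12. hull inspection 899 days ago vs limit 730 → not met
Not met: 1, 3, 4, 5, 6, 8, 10, 11, 12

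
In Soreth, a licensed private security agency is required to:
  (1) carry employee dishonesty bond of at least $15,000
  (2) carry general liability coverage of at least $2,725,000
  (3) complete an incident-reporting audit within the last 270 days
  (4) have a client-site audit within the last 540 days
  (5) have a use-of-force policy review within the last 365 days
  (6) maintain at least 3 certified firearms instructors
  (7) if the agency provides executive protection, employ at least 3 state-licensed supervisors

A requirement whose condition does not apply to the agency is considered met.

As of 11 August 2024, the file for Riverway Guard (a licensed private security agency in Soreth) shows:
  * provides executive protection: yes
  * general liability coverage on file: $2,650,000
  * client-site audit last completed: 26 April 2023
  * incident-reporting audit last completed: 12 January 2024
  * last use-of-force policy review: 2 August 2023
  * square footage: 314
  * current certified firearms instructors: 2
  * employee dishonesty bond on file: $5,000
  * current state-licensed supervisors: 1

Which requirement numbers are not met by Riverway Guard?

1. employee dishonesty bond $5,000 < $15,000 → not met
2. general liability coverage $2,650,000 < $2,725,000 → not met
3. incident-reporting audit 212 days ago vs limit 270 → met
4. client-site audit 473 days ago vs limit 540 → met
5. use-of-force policy review 375 days ago vs limit 365 → not met
6. certified firearms instructors 2 < 3 → not met
7. condition 'provides executive protection' holds; state-licensed supervisors 1 < 3 → not met
Not met: 1, 2, 5, 6, 7

1, 2, 5, 6, 7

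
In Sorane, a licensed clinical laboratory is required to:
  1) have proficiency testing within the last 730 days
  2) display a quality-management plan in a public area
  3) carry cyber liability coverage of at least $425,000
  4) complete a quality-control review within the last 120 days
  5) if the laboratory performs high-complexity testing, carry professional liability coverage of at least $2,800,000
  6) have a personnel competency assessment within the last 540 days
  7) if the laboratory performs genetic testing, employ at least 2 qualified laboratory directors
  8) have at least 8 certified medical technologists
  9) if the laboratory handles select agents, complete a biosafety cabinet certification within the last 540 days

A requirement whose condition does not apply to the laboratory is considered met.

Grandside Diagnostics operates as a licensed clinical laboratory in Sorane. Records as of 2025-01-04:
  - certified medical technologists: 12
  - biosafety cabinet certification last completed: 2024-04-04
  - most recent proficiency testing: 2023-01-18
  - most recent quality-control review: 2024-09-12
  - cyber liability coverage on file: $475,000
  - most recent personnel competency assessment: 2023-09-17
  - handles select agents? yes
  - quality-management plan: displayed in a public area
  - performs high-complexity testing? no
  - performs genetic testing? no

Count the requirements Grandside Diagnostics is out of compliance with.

1. proficiency testing 717 days ago vs limit 730 → met
2. quality-management plan present → met
3. cyber liability coverage $475,000 ≥ $425,000 → met
4. quality-control review 114 days ago vs limit 120 → met
5. condition 'performs high-complexity testing' does not hold → requirement n/a → met
6. personnel competency assessment 475 days ago vs limit 540 → met
7. condition 'performs genetic testing' does not hold → requirement n/a → met
8. certified medical technologists 12 ≥ 8 → met
9. condition 'handles select agents' holds; biosafety cabinet certification 275 days ago vs limit 540 → met
Not met: 0 of 9

0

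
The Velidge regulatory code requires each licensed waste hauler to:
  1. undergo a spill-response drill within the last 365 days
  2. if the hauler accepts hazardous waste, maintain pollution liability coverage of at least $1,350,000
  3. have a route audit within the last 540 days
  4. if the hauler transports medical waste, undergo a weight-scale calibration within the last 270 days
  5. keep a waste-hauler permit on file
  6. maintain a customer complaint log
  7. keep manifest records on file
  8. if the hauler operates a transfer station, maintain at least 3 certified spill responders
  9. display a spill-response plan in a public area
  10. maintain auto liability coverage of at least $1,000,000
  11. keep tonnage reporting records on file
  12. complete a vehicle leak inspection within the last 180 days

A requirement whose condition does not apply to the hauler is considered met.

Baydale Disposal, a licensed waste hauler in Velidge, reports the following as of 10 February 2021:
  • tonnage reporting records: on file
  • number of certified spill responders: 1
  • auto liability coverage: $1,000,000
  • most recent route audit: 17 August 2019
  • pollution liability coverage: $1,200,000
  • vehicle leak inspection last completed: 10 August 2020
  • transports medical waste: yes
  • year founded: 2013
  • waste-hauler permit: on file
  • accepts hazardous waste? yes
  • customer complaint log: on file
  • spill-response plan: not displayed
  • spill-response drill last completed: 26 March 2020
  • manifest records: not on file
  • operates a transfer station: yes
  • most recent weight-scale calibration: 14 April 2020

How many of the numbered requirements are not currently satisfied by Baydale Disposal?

7

1. spill-response drill 321 days ago vs limit 365 → met
2. condition 'accepts hazardous waste' holds; pollution liability coverage $1,200,000 < $1,350,000 → not met
3. route audit 543 days ago vs limit 540 → not met
4. condition 'transports medical waste' holds; weight-scale calibration 302 days ago vs limit 270 → not met
5. waste-hauler permit present → met
6. customer complaint log present → met
7. manifest records absent → not met
8. condition 'operates a transfer station' holds; certified spill responders 1 < 3 → not met
9. spill-response plan absent → not met
10. auto liability coverage $1,000,000 ≥ $1,000,000 → met
11. tonnage reporting records present → met
12. vehicle leak inspection 184 days ago vs limit 180 → not met
Not met: 7 of 12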